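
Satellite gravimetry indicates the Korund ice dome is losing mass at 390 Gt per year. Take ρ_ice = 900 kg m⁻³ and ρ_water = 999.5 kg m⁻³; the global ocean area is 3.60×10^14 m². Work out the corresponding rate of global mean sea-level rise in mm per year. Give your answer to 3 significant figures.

≈ 1.08 mm/yr

ρ_w = 999.5 kg m⁻³. Annual water volume added = 390 Gt / ρ_w = 3.900×10^14 kg / 999.5 kg m⁻³ = 3.902×10^11 m³.
Δh per year = 3.902×10^11 / 3.60×10^14 = 1.08×10^-3 m = 1.08 mm.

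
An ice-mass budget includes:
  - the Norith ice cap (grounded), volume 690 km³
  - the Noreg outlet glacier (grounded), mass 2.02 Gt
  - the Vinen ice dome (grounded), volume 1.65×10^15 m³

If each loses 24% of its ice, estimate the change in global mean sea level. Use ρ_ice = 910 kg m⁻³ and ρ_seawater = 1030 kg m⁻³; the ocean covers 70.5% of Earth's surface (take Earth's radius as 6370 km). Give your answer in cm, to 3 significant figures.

≈ 97.4 cm

Norith: 0.24 × 690 km³ × (910/1030) = 146.3 km³ of water.
Noreg: 0.24 × 2.02 Gt = 4.848×10^11 kg; dividing by ρ_w = 1030 kg m⁻³ gives 4.707×10^8 m³ of water.
Vinen: 0.24 × 1.65×10^15 m³ × (910/1030) = 3.499×10^14 m³ of water.
Total added water ≈ 3.500×10^14 m³ over 3.59×10^14 m² → Δh = 0.974 m = 97.4 cm.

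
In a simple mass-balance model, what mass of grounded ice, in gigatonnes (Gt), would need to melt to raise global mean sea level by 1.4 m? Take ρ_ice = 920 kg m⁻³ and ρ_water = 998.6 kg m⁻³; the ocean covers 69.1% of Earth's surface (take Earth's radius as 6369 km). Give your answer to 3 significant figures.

≈ 4.92×10^5 Gt

Required water volume = Δh × A = 1.4 m × 3.52×10^14 m² = 4.931×10^14 m³.
ρ_w = 998.6 kg m⁻³, so the mass of water = 4.931×10^14 m³ × 998.6 kg m⁻³ = 4.924×10^17 kg = 4.92×10^5 Gt (and the same mass of ice, by conservation).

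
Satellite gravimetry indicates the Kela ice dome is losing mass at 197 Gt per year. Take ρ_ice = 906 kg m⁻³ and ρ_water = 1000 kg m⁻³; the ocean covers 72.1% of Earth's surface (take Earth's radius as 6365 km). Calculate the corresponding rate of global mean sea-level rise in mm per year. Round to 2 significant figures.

≈ 0.54 mm/yr

ρ_w = 1000 kg m⁻³. Annual water volume added = 197 Gt / ρ_w = 1.970×10^14 kg / 1000 kg m⁻³ = 1.970×10^11 m³.
Δh per year = 1.970×10^11 / 3.67×10^14 = 5.37×10^-4 m = 0.54 mm.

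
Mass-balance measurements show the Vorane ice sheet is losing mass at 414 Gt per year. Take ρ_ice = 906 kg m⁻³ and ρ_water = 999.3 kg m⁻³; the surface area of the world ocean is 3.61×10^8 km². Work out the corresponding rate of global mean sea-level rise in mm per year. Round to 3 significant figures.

≈ 1.15 mm/yr

ρ_w = 999.3 kg m⁻³. Annual water volume added = 414 Gt / ρ_w = 4.140×10^14 kg / 999.3 kg m⁻³ = 4.143×10^11 m³.
Δh per year = 4.143×10^11 / 3.61×10^14 = 1.15×10^-3 m = 1.15 mm.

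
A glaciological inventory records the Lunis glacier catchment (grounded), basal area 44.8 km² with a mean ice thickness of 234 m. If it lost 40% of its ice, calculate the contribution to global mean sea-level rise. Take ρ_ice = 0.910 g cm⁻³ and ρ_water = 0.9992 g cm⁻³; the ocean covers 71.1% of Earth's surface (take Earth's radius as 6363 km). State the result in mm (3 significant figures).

Lunis: ice volume = 44.8 km² × 234 m = 10.48 km³; 0.4 × 10.48 × (910/999.2) = 3.819 km³ of water.
Spread over 3.62×10^14 m² of ocean, Δh = 3.819×10^9 / 3.62×10^14 = 1.06×10^-5 m = 0.0106 mm.

≈ 0.0106 mm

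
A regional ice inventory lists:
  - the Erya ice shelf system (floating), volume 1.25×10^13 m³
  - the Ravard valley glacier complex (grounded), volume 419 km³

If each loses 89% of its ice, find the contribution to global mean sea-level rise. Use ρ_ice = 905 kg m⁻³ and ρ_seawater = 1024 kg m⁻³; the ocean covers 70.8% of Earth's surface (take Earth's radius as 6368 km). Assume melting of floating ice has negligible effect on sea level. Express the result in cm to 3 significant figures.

≈ 0.0913 cm

The Erya ice shelf system is floating and already displaces its own weight of water, so its melt adds essentially nothing to sea level.
Ravard: 0.89 × 419 km³ × (905/1024) = 329.6 km³ of water.
Total added water ≈ 3.296×10^11 m³ over 3.61×10^14 m² → Δh = 9.13×10^-4 m = 0.0913 cm.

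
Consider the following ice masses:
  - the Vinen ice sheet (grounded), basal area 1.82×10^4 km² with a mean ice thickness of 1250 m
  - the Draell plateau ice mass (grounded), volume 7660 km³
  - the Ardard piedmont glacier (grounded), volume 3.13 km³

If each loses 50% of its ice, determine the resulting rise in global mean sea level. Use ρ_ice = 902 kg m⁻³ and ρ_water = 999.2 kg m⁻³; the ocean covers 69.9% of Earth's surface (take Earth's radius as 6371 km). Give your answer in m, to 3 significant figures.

≈ 0.0385 m

Vinen: ice volume = 1.82×10^4 km² × 1250 m = 2.275×10^4 km³; 0.5 × 2.275×10^4 × (902/999.2) = 1.027×10^4 km³ of water.
Draell: 0.5 × 7660 km³ × (902/999.2) = 3457 km³ of water.
Ardard: 0.5 × 3.13 km³ × (902/999.2) = 1.413 km³ of water.
Total added water ≈ 1.373×10^13 m³ over 3.57×10^14 m² → Δh = 0.0385 m.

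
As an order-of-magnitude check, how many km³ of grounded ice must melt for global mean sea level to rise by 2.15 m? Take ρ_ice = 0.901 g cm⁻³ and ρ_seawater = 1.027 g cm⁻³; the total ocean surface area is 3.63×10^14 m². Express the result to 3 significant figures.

≈ 8.90×10^5 km³

Required water volume = Δh × A = 2.15 m × 3.63×10^14 m² = 7.804×10^14 m³ = 7.804×10^5 km³.
Ice volume = water volume × ρ_w/ρ_ice = 7.804×10^5 × 1027/901 = 8.90×10^5 km³.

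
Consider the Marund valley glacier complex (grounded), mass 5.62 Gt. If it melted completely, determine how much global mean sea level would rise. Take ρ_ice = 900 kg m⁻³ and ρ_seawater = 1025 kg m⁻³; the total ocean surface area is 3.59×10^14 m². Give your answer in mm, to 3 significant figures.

Marund: 5.62 Gt = 5.620×10^12 kg; dividing by ρ_w = 1025 kg m⁻³ gives 5.483×10^9 m³ of water.
Spread over 3.59×10^14 m² of ocean, Δh = 5.483×10^9 / 3.59×10^14 = 1.53×10^-5 m = 0.0153 mm.

≈ 0.0153 mm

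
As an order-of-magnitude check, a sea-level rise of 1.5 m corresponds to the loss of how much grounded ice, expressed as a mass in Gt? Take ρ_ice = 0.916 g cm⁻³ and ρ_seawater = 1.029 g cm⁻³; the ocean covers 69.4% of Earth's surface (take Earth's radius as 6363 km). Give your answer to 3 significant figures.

Required water volume = Δh × A = 1.5 m × 3.53×10^14 m² = 5.296×10^14 m³.
ρ_w = 1.029 g cm⁻³ = 1029 kg m⁻³, so the mass of water = 5.296×10^14 m³ × 1029 kg m⁻³ = 5.450×10^17 kg = 5.45×10^5 Gt (and the same mass of ice, by conservation).

≈ 5.45×10^5 Gt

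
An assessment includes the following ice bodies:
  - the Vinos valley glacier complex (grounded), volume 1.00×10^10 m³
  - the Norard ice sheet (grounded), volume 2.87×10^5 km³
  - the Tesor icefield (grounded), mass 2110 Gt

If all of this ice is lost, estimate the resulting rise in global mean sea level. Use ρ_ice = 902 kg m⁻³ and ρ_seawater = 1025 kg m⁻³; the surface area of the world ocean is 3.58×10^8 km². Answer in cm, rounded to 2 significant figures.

≈ 71 cm

Vinos: 1.00×10^10 m³ × (902/1025) = 8.800×10^9 m³ of water.
Norard: 2.87×10^5 km³ × (902/1025) = 2.526×10^5 km³ of water.
Tesor: 2110 Gt = 2.110×10^15 kg; dividing by ρ_w = 1025 kg m⁻³ gives 2.059×10^12 m³ of water.
Total added water ≈ 2.546×10^14 m³ over 3.58×10^14 m² → Δh = 0.711 m = 71 cm.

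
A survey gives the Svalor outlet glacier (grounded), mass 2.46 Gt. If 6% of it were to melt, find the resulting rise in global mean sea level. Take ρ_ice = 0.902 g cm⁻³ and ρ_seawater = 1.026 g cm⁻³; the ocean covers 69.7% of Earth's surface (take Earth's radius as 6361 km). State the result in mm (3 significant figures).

Svalor: 0.06 × 2.46 Gt = 1.476×10^11 kg; dividing by ρ_w = 1.026 g cm⁻³ = 1026 kg m⁻³ gives 1.439×10^8 m³ of water.
Spread over 3.54×10^14 m² of ocean, Δh = 1.439×10^8 / 3.54×10^14 = 4.06×10^-7 m = 4.06×10^-4 mm.

≈ 4.06×10^-4 mm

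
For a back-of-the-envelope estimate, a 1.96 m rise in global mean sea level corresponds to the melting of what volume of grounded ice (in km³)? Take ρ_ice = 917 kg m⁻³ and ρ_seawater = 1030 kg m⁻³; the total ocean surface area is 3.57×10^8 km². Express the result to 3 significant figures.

≈ 7.86×10^5 km³

Required water volume = Δh × A = 1.96 m × 3.57×10^14 m² = 6.997×10^14 m³ = 6.997×10^5 km³.
Ice volume = water volume × ρ_w/ρ_ice = 6.997×10^5 × 1030/917 = 7.86×10^5 km³.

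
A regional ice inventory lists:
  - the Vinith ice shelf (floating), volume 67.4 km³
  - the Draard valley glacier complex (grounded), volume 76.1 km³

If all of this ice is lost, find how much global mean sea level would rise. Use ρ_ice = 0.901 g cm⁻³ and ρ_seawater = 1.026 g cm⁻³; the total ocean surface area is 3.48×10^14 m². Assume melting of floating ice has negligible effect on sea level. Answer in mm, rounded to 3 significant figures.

The Vinith ice shelf is floating and already displaces its own weight of water, so its melt adds essentially nothing to sea level.
Draard: 76.1 km³ × (901/1026) = 66.83 km³ of water.
Total added water ≈ 6.683×10^10 m³ over 3.48×10^14 m² → Δh = 1.92×10^-4 m = 0.192 mm.

≈ 0.192 mm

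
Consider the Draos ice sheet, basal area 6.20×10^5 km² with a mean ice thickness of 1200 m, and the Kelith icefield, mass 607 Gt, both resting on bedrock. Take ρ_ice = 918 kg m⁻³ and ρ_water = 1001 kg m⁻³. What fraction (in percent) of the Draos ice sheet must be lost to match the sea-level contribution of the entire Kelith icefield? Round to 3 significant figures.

≈ 0.0889 %

Equal sea-level rise means equal mass of meltwater, i.e. equal mass of ice lost.
Ice mass of Kelith: 6.070×10^14 kg; ice mass of Draos: 6.830×10^17 kg.
Fraction required = 6.070×10^14 / 6.830×10^17 = 8.89×10^-4 → 0.0889 %.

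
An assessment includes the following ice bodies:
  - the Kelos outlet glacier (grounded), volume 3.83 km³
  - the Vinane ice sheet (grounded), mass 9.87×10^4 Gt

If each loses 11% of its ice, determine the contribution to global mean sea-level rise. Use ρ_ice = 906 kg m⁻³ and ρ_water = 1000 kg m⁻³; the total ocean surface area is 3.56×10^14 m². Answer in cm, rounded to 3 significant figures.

Kelos: 0.11 × 3.83 km³ × (906/1000) = 0.3817 km³ of water.
Vinane: 0.11 × 9.87×10^4 Gt = 1.086×10^16 kg; dividing by ρ_w = 1000 kg m⁻³ gives 1.086×10^13 m³ of water.
Total added water ≈ 1.086×10^13 m³ over 3.56×10^14 m² → Δh = 0.0305 m = 3.05 cm.

≈ 3.05 cm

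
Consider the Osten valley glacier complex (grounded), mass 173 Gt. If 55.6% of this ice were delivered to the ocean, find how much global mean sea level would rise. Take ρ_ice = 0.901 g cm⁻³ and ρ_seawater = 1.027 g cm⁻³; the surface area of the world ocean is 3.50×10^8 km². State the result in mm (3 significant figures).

≈ 0.268 mm

Osten: 0.556 × 173 Gt = 9.619×10^13 kg; dividing by ρ_w = 1.027 g cm⁻³ = 1027 kg m⁻³ gives 9.366×10^10 m³ of water.
Spread over 3.50×10^14 m² of ocean, Δh = 9.366×10^10 / 3.50×10^14 = 2.68×10^-4 m = 0.268 mm.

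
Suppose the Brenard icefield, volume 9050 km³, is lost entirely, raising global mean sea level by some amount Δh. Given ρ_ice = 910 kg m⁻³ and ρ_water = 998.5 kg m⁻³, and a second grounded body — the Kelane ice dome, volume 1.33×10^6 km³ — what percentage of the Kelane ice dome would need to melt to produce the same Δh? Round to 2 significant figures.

≈ 0.68 %

Equal sea-level rise means equal mass of meltwater, i.e. equal mass of ice lost.
Ice mass of Brenard: 8.236×10^15 kg; ice mass of Kelane: 1.210×10^18 kg.
Fraction required = 8.236×10^15 / 1.210×10^18 = 6.80×10^-3 → 0.68 %.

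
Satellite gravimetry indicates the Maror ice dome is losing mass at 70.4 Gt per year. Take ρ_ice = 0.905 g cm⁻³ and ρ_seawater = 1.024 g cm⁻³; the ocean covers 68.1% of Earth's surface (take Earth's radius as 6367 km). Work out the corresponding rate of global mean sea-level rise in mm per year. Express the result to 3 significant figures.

≈ 0.198 mm/yr

ρ_w = 1.024 g cm⁻³ = 1024 kg m⁻³. Annual water volume added = 70.4 Gt / ρ_w = 7.040×10^13 kg / 1024 kg m⁻³ = 6.875×10^10 m³.
Δh per year = 6.875×10^10 / 3.47×10^14 = 1.98×10^-4 m = 0.198 mm.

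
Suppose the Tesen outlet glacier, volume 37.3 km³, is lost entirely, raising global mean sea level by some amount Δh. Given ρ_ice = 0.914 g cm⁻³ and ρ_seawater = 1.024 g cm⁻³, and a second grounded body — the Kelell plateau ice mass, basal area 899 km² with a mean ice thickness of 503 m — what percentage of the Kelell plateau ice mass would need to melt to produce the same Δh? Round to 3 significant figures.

Equal sea-level rise means equal mass of meltwater, i.e. equal mass of ice lost.
Ice mass of Tesen: 3.409×10^13 kg; ice mass of Kelell: 4.133×10^14 kg.
Fraction required = 3.409×10^13 / 4.133×10^14 = 0.0825 → 8.25 %.

≈ 8.25 %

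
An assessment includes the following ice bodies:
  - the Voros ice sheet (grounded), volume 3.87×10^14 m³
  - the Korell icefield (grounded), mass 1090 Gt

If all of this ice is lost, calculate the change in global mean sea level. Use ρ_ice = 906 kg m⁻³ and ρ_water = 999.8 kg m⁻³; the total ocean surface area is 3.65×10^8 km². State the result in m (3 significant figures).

≈ 0.964 m

Voros: 3.87×10^14 m³ × (906/999.8) = 3.507×10^14 m³ of water.
Korell: 1090 Gt = 1.090×10^15 kg; dividing by ρ_w = 999.8 kg m⁻³ gives 1.090×10^12 m³ of water.
Total added water ≈ 3.518×10^14 m³ over 3.65×10^14 m² → Δh = 0.964 m.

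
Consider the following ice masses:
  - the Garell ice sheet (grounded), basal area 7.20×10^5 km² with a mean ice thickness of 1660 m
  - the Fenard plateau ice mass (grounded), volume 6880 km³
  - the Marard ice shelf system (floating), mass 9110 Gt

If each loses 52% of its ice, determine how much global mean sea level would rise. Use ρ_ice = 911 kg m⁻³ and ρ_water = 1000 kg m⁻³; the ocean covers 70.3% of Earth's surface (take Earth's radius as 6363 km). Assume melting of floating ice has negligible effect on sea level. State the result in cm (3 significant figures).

Garell: ice volume = 7.20×10^5 km² × 1660 m = 1.195×10^6 km³; 0.52 × 1.195×10^6 × (911/1000) = 5.662×10^5 km³ of water.
Fenard: 0.52 × 6880 km³ × (911/1000) = 3259 km³ of water.
The Marard ice shelf system is floating and already displaces its own weight of water, so its melt adds essentially nothing to sea level.
Total added water ≈ 5.694×10^14 m³ over 3.58×10^14 m² → Δh = 1.59 m = 159 cm.

≈ 159 cm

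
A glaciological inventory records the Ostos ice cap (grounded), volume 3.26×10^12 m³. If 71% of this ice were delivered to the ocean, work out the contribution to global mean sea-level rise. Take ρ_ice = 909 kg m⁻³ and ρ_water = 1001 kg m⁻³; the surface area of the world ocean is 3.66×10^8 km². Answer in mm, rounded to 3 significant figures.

≈ 5.74 mm

Ostos: 0.71 × 3.26×10^12 m³ × (909/1001) = 2.102×10^12 m³ of water.
Spread over 3.66×10^14 m² of ocean, Δh = 2.102×10^12 / 3.66×10^14 = 5.74×10^-3 m = 5.74 mm.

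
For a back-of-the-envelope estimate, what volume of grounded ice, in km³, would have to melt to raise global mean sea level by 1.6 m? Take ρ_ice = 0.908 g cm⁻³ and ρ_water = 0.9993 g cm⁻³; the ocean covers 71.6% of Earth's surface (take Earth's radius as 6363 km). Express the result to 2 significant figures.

≈ 6.4×10^5 km³

Required water volume = Δh × A = 1.6 m × 3.64×10^14 m² = 5.829×10^14 m³ = 5.829×10^5 km³.
Ice volume = water volume × ρ_w/ρ_ice = 5.829×10^5 × 999.3/908 = 6.4×10^5 km³.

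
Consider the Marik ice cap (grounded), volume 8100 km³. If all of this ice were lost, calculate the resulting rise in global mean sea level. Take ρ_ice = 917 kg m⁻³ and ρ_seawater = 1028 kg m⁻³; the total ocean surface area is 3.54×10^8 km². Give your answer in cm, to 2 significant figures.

≈ 2.0 cm

Marik: 8100 km³ × (917/1028) = 7225 km³ of water.
Spread over 3.54×10^14 m² of ocean, Δh = 7.225×10^12 / 3.54×10^14 = 0.0204 m = 2.0 cm.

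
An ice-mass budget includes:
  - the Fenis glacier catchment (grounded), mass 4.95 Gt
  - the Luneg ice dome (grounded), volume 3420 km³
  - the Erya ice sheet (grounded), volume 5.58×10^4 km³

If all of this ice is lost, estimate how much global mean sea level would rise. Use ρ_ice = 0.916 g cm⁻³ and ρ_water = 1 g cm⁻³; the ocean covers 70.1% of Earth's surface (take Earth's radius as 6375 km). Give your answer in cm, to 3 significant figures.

Fenis: 4.95 Gt = 4.950×10^12 kg; dividing by ρ_w = 1 g cm⁻³ = 1000 kg m⁻³ gives 4.950×10^9 m³ of water.
Luneg: 3420 km³ × (916/1000) = 3133 km³ of water.
Erya: 5.58×10^4 km³ × (916/1000) = 5.111×10^4 km³ of water.
Total added water ≈ 5.425×10^13 m³ over 3.58×10^14 m² → Δh = 0.152 m = 15.2 cm.

≈ 15.2 cm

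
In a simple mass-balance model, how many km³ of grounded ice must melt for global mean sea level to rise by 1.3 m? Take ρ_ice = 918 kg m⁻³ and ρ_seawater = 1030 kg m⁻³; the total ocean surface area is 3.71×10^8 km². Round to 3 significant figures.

Required water volume = Δh × A = 1.3 m × 3.71×10^14 m² = 4.823×10^14 m³ = 4.823×10^5 km³.
Ice volume = water volume × ρ_w/ρ_ice = 4.823×10^5 × 1030/918 = 5.41×10^5 km³.

≈ 5.41×10^5 km³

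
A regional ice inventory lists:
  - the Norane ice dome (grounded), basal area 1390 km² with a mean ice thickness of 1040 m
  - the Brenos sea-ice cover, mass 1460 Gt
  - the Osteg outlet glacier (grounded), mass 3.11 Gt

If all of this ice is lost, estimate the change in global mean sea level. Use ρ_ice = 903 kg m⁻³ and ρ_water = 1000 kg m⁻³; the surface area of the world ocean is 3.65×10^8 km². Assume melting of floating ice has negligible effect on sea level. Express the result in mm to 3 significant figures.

≈ 3.58 mm

Norane: ice volume = 1390 km² × 1040 m = 1446 km³; 1446 × (903/1000) = 1305 km³ of water.
The Brenos sea-ice cover is floating and already displaces its own weight of water, so its melt adds essentially nothing to sea level.
Osteg: 3.11 Gt = 3.110×10^12 kg; dividing by ρ_w = 1000 kg m⁻³ gives 3.110×10^9 m³ of water.
Total added water ≈ 1.308×10^12 m³ over 3.65×10^14 m² → Δh = 3.58×10^-3 m = 3.58 mm.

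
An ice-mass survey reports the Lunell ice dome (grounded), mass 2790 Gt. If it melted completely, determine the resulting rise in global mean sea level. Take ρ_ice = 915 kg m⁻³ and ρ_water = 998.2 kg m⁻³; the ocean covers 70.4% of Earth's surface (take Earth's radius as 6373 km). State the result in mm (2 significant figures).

Lunell: 2790 Gt = 2.790×10^15 kg; dividing by ρ_w = 998.2 kg m⁻³ gives 2.795×10^12 m³ of water.
Spread over 3.59×10^14 m² of ocean, Δh = 2.795×10^12 / 3.59×10^14 = 7.78×10^-3 m = 7.8 mm.

≈ 7.8 mm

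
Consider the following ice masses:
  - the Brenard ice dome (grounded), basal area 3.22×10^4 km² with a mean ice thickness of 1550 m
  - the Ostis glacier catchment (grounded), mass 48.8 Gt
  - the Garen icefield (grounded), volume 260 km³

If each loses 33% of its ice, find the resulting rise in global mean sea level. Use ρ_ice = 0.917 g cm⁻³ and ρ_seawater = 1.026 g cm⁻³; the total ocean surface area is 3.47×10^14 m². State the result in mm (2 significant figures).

≈ 43 mm

Brenard: ice volume = 3.22×10^4 km² × 1550 m = 4.991×10^4 km³; 0.33 × 4.991×10^4 × (917/1026) = 1.472×10^4 km³ of water.
Ostis: 0.33 × 48.8 Gt = 1.610×10^13 kg; dividing by ρ_w = 1.026 g cm⁻³ = 1026 kg m⁻³ gives 1.570×10^10 m³ of water.
Garen: 0.33 × 260 km³ × (917/1026) = 76.68 km³ of water.
Total added water ≈ 1.481×10^13 m³ over 3.47×10^14 m² → Δh = 0.0427 m = 43 mm.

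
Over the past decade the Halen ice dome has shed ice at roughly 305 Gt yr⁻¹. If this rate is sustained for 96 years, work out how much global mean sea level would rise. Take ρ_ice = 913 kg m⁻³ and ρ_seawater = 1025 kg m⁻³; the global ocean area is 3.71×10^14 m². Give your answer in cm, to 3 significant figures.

≈ 7.70 cm

Total mass lost = 305 Gt/yr × 96 yr = 2.928×10^4 Gt = 2.928×10^16 kg.
ρ_w = 1025 kg m⁻³, so water volume = 2.928×10^16 / 1025 = 2.857×10^13 m³.
Δh = 2.857×10^13 / 3.71×10^14 = 0.0770 m = 7.70 cm.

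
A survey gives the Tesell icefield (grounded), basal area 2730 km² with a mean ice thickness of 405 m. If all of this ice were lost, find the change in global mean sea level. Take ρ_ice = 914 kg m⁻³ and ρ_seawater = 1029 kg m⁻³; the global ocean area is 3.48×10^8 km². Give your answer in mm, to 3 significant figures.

≈ 2.82 mm

Tesell: ice volume = 2730 km² × 405 m = 1106 km³; 1106 × (914/1029) = 982.1 km³ of water.
Spread over 3.48×10^14 m² of ocean, Δh = 9.821×10^11 / 3.48×10^14 = 2.82×10^-3 m = 2.82 mm.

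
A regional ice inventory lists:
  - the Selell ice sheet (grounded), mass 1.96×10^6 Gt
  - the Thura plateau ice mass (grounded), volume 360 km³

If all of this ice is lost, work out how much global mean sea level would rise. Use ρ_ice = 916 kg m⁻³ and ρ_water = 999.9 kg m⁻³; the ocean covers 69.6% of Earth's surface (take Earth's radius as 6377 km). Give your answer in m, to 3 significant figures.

≈ 5.51 m

Selell: 1.96×10^6 Gt = 1.960×10^18 kg; dividing by ρ_w = 999.9 kg m⁻³ gives 1.960×10^15 m³ of water.
Thura: 360 km³ × (916/999.9) = 329.8 km³ of water.
Total added water ≈ 1.961×10^15 m³ over 3.56×10^14 m² → Δh = 5.51 m.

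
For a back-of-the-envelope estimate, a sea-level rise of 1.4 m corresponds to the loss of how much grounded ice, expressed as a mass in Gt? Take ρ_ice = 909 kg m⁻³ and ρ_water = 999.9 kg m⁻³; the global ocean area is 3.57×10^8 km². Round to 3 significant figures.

≈ 5.00×10^5 Gt

Required water volume = Δh × A = 1.4 m × 3.57×10^14 m² = 4.998×10^14 m³.
ρ_w = 999.9 kg m⁻³, so the mass of water = 4.998×10^14 m³ × 999.9 kg m⁻³ = 4.998×10^17 kg = 5.00×10^5 Gt (and the same mass of ice, by conservation).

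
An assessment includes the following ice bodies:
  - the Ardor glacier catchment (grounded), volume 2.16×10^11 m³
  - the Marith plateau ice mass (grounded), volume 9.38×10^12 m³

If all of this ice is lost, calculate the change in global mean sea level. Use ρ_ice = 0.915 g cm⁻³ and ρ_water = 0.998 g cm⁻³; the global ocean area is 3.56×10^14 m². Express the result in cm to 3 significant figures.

≈ 2.47 cm

Ardor: 2.16×10^11 m³ × (915/998) = 1.980×10^11 m³ of water.
Marith: 9.38×10^12 m³ × (915/998) = 8.600×10^12 m³ of water.
Total added water ≈ 8.798×10^12 m³ over 3.56×10^14 m² → Δh = 0.0247 m = 2.47 cm.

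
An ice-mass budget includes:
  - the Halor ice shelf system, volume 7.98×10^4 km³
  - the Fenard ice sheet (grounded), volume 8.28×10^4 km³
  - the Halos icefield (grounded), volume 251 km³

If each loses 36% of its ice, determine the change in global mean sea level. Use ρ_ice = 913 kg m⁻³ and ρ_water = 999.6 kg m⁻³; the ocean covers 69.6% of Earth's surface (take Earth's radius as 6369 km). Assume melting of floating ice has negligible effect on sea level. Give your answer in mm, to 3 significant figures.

The Halor ice shelf system is floating and already displaces its own weight of water, so its melt adds essentially nothing to sea level.
Fenard: 0.36 × 8.28×10^4 km³ × (913/999.6) = 2.723×10^4 km³ of water.
Halos: 0.36 × 251 km³ × (913/999.6) = 82.53 km³ of water.
Total added water ≈ 2.731×10^13 m³ over 3.55×10^14 m² → Δh = 0.0770 m = 77.0 mm.

≈ 77.0 mm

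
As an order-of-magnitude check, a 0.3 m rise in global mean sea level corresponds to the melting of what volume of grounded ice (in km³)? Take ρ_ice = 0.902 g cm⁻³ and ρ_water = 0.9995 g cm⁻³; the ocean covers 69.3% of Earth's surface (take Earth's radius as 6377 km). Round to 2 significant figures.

≈ 1.2×10^5 km³

Required water volume = Δh × A = 0.3 m × 3.54×10^14 m² = 1.062×10^14 m³ = 1.062×10^5 km³.
Ice volume = water volume × ρ_w/ρ_ice = 1.062×10^5 × 999.5/902 = 1.2×10^5 km³.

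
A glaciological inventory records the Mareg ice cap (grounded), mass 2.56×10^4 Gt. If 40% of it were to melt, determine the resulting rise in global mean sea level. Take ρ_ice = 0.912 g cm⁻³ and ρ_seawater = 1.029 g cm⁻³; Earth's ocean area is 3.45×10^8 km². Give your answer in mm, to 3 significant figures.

≈ 28.8 mm

Mareg: 0.4 × 2.56×10^4 Gt = 1.024×10^16 kg; dividing by ρ_w = 1.029 g cm⁻³ = 1029 kg m⁻³ gives 9.951×10^12 m³ of water.
Spread over 3.45×10^14 m² of ocean, Δh = 9.951×10^12 / 3.45×10^14 = 0.0288 m = 28.8 mm.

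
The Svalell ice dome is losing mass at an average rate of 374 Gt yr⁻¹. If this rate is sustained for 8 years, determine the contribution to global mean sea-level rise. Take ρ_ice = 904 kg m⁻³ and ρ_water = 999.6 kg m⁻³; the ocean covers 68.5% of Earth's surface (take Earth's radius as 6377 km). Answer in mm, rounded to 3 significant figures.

Total mass lost = 374 Gt/yr × 8 yr = 2992 Gt = 2.992×10^15 kg.
ρ_w = 999.6 kg m⁻³, so water volume = 2.992×10^15 / 999.6 = 2.993×10^12 m³.
Δh = 2.993×10^12 / 3.50×10^14 = 8.55×10^-3 m = 8.55 mm.

≈ 8.55 mm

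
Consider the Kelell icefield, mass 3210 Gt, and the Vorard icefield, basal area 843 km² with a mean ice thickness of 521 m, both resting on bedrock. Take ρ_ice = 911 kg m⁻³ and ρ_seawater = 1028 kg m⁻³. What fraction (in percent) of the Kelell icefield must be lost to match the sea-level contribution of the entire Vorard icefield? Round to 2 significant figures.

Equal sea-level rise means equal mass of meltwater, i.e. equal mass of ice lost.
Ice mass of Vorard: 4.001×10^14 kg; ice mass of Kelell: 3.210×10^15 kg.
Fraction required = 4.001×10^14 / 3.210×10^15 = 0.125 → 12 %.

≈ 12 %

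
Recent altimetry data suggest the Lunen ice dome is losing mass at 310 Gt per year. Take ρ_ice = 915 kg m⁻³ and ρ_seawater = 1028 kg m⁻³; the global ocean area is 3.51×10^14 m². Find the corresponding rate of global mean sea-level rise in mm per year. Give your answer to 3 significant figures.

≈ 0.859 mm/yr

ρ_w = 1028 kg m⁻³. Annual water volume added = 310 Gt / ρ_w = 3.100×10^14 kg / 1028 kg m⁻³ = 3.016×10^11 m³.
Δh per year = 3.016×10^11 / 3.51×10^14 = 8.59×10^-4 m = 0.859 mm.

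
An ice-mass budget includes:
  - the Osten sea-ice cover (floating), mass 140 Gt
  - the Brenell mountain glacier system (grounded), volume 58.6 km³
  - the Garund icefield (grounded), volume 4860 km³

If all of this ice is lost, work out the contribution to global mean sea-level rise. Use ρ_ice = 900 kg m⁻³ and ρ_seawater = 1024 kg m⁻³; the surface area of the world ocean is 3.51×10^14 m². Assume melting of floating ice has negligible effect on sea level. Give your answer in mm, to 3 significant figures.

The Osten sea-ice cover is floating and already displaces its own weight of water, so its melt adds essentially nothing to sea level.
Brenell: 58.6 km³ × (900/1024) = 51.50 km³ of water.
Garund: 4860 km³ × (900/1024) = 4271 km³ of water.
Total added water ≈ 4.323×10^12 m³ over 3.51×10^14 m² → Δh = 0.0123 m = 12.3 mm.

≈ 12.3 mm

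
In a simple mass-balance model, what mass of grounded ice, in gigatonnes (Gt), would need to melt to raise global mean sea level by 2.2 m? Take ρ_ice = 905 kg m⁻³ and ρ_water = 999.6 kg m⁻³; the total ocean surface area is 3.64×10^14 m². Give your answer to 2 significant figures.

Required water volume = Δh × A = 2.2 m × 3.64×10^14 m² = 8.008×10^14 m³.
ρ_w = 999.6 kg m⁻³, so the mass of water = 8.008×10^14 m³ × 999.6 kg m⁻³ = 8.005×10^17 kg = 8.0×10^5 Gt (and the same mass of ice, by conservation).

≈ 8.0×10^5 Gt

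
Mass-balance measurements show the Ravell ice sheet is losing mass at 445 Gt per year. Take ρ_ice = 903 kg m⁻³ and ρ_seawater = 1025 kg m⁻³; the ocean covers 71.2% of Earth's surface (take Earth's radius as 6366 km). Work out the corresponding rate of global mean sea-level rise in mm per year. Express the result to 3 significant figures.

ρ_w = 1025 kg m⁻³. Annual water volume added = 445 Gt / ρ_w = 4.450×10^14 kg / 1025 kg m⁻³ = 4.341×10^11 m³.
Δh per year = 4.341×10^11 / 3.63×10^14 = 1.20×10^-3 m = 1.20 mm.

≈ 1.20 mm/yr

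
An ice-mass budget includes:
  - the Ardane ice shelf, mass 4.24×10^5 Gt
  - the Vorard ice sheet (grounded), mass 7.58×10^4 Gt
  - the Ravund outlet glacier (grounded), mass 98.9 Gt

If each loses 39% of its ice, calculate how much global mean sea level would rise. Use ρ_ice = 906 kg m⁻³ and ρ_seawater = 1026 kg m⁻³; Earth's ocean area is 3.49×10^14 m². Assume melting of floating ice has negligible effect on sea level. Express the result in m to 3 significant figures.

The Ardane ice shelf is floating and already displaces its own weight of water, so its melt adds essentially nothing to sea level.
Vorard: 0.39 × 7.58×10^4 Gt = 2.956×10^16 kg; dividing by ρ_w = 1026 kg m⁻³ gives 2.881×10^13 m³ of water.
Ravund: 0.39 × 98.9 Gt = 3.857×10^13 kg; dividing by ρ_w = 1026 kg m⁻³ gives 3.759×10^10 m³ of water.
Total added water ≈ 2.885×10^13 m³ over 3.49×10^14 m² → Δh = 0.0827 m.

≈ 0.0827 m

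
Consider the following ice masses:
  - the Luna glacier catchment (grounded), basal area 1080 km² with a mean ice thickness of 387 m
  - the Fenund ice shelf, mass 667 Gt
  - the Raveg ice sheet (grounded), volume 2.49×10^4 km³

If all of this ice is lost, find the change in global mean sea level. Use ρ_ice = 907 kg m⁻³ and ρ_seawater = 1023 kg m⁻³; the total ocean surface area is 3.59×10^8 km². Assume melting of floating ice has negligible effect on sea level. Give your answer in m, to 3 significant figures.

Luna: ice volume = 1080 km² × 387 m = 418.0 km³; 418.0 × (907/1023) = 370.6 km³ of water.
The Fenund ice shelf is floating and already displaces its own weight of water, so its melt adds essentially nothing to sea level.
Raveg: 2.49×10^4 km³ × (907/1023) = 2.208×10^4 km³ of water.
Total added water ≈ 2.245×10^13 m³ over 3.59×10^14 m² → Δh = 0.0625 m.

≈ 0.0625 m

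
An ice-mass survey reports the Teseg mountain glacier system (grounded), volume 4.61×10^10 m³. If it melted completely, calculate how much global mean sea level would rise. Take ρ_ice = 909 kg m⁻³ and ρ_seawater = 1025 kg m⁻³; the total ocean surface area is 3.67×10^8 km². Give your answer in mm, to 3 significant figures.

≈ 0.111 mm

Teseg: 4.61×10^10 m³ × (909/1025) = 4.088×10^10 m³ of water.
Spread over 3.67×10^14 m² of ocean, Δh = 4.088×10^10 / 3.67×10^14 = 1.11×10^-4 m = 0.111 mm.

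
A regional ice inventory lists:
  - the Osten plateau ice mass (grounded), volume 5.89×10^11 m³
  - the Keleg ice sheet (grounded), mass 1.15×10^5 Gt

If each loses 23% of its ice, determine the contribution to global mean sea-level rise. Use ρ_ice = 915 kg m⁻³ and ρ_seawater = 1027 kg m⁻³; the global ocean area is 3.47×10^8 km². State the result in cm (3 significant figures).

≈ 7.46 cm

Osten: 0.23 × 5.89×10^11 m³ × (915/1027) = 1.207×10^11 m³ of water.
Keleg: 0.23 × 1.15×10^5 Gt = 2.645×10^16 kg; dividing by ρ_w = 1027 kg m⁻³ gives 2.575×10^13 m³ of water.
Total added water ≈ 2.588×10^13 m³ over 3.47×10^14 m² → Δh = 0.0746 m = 7.46 cm.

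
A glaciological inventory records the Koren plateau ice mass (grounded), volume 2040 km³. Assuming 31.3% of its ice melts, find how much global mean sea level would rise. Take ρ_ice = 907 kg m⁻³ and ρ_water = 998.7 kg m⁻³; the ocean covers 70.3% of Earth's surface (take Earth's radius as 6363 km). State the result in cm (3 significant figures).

Koren: 0.313 × 2040 km³ × (907/998.7) = 579.9 km³ of water.
Spread over 3.58×10^14 m² of ocean, Δh = 5.799×10^11 / 3.58×10^14 = 1.62×10^-3 m = 0.162 cm.

≈ 0.162 cm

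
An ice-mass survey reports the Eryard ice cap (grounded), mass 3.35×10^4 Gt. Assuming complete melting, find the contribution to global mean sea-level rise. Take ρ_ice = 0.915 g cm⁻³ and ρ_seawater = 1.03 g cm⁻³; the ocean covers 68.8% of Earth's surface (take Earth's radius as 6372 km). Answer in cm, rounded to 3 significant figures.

≈ 9.27 cm

Eryard: 3.35×10^4 Gt = 3.350×10^16 kg; dividing by ρ_w = 1.03 g cm⁻³ = 1030 kg m⁻³ gives 3.252×10^13 m³ of water.
Spread over 3.51×10^14 m² of ocean, Δh = 3.252×10^13 / 3.51×10^14 = 0.0927 m = 9.27 cm.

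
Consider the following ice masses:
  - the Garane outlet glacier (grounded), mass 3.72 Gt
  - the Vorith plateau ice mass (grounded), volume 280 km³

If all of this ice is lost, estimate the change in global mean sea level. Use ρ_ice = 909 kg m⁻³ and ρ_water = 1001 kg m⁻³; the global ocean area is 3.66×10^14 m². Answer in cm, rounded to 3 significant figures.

≈ 0.0705 cm

Garane: 3.72 Gt = 3.720×10^12 kg; dividing by ρ_w = 1001 kg m⁻³ gives 3.716×10^9 m³ of water.
Vorith: 280 km³ × (909/1001) = 254.3 km³ of water.
Total added water ≈ 2.580×10^11 m³ over 3.66×10^14 m² → Δh = 7.05×10^-4 m = 0.0705 cm.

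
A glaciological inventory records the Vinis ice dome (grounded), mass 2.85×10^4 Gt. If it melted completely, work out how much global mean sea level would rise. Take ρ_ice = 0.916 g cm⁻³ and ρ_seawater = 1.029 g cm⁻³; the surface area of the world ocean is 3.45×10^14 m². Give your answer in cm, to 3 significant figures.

Vinis: 2.85×10^4 Gt = 2.850×10^16 kg; dividing by ρ_w = 1.029 g cm⁻³ = 1029 kg m⁻³ gives 2.770×10^13 m³ of water.
Spread over 3.45×10^14 m² of ocean, Δh = 2.770×10^13 / 3.45×10^14 = 0.0803 m = 8.03 cm.

≈ 8.03 cm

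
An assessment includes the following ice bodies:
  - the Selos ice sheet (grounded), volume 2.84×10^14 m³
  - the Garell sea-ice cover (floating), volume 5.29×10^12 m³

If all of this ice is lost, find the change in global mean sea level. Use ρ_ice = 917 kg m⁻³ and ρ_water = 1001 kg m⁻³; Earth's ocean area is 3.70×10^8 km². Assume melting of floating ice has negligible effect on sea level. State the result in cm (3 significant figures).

Selos: 2.84×10^14 m³ × (917/1001) = 2.602×10^14 m³ of water.
The Garell sea-ice cover is floating and already displaces its own weight of water, so its melt adds essentially nothing to sea level.
Total added water ≈ 2.602×10^14 m³ over 3.70×10^14 m² → Δh = 0.703 m = 70.3 cm.

≈ 70.3 cm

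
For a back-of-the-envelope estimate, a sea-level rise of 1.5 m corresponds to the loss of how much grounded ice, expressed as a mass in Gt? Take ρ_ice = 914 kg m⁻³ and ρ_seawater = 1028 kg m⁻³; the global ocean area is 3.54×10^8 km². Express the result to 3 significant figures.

≈ 5.46×10^5 Gt

Required water volume = Δh × A = 1.5 m × 3.54×10^14 m² = 5.310×10^14 m³.
ρ_w = 1028 kg m⁻³, so the mass of water = 5.310×10^14 m³ × 1028 kg m⁻³ = 5.459×10^17 kg = 5.46×10^5 Gt (and the same mass of ice, by conservation).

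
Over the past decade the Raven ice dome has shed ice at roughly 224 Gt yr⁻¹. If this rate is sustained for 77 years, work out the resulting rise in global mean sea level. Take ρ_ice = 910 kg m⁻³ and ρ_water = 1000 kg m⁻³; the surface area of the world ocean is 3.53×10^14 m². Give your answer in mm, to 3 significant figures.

≈ 48.9 mm

Total mass lost = 224 Gt/yr × 77 yr = 1.725×10^4 Gt = 1.725×10^16 kg.
ρ_w = 1000 kg m⁻³, so water volume = 1.725×10^16 / 1000 = 1.725×10^13 m³.
Δh = 1.725×10^13 / 3.53×10^14 = 0.0489 m = 48.9 mm.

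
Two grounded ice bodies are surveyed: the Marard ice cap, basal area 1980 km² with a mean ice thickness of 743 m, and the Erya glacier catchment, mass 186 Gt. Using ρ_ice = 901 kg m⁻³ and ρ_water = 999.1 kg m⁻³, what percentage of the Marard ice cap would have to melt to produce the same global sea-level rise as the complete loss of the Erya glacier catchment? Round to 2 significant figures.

≈ 14 %

Equal sea-level rise means equal mass of meltwater, i.e. equal mass of ice lost.
Ice mass of Erya: 1.860×10^14 kg; ice mass of Marard: 1.325×10^15 kg.
Fraction required = 1.860×10^14 / 1.325×10^15 = 0.140 → 14 %.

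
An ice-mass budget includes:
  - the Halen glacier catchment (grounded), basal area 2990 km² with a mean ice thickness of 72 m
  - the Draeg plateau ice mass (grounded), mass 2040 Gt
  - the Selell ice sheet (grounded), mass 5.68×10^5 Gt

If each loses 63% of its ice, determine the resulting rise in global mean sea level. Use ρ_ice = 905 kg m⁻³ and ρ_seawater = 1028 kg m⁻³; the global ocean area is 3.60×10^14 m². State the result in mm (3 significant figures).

Halen: ice volume = 2990 km² × 72 m = 215.3 km³; 0.63 × 215.3 × (905/1028) = 119.4 km³ of water.
Draeg: 0.63 × 2040 Gt = 1.285×10^15 kg; dividing by ρ_w = 1028 kg m⁻³ gives 1.250×10^12 m³ of water.
Selell: 0.63 × 5.68×10^5 Gt = 3.578×10^17 kg; dividing by ρ_w = 1028 kg m⁻³ gives 3.481×10^14 m³ of water.
Total added water ≈ 3.495×10^14 m³ over 3.60×10^14 m² → Δh = 0.971 m = 971 mm.

≈ 971 mm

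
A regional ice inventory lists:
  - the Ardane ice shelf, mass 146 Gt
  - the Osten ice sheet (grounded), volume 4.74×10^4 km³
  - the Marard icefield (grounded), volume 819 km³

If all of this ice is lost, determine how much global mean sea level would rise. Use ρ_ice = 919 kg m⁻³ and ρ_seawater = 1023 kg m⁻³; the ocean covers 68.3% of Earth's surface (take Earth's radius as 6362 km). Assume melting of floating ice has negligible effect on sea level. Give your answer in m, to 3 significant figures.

≈ 0.125 m

The Ardane ice shelf is floating and already displaces its own weight of water, so its melt adds essentially nothing to sea level.
Osten: 4.74×10^4 km³ × (919/1023) = 4.258×10^4 km³ of water.
Marard: 819 km³ × (919/1023) = 735.7 km³ of water.
Total added water ≈ 4.332×10^13 m³ over 3.47×10^14 m² → Δh = 0.125 m.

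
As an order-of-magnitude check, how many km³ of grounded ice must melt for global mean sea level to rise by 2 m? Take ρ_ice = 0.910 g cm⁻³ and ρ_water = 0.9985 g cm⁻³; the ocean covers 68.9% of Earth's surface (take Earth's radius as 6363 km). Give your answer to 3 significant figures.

Required water volume = Δh × A = 2 m × 3.51×10^14 m² = 7.011×10^14 m³ = 7.011×10^5 km³.
Ice volume = water volume × ρ_w/ρ_ice = 7.011×10^5 × 998.5/910 = 7.69×10^5 km³.

≈ 7.69×10^5 km³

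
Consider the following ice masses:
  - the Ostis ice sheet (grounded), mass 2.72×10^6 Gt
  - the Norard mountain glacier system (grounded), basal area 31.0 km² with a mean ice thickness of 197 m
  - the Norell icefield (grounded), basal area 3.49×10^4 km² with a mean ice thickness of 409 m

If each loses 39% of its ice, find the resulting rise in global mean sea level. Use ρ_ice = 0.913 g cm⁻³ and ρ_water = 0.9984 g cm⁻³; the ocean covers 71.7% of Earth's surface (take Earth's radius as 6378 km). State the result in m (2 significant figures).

≈ 2.9 m

Ostis: 0.39 × 2.72×10^6 Gt = 1.061×10^18 kg; dividing by ρ_w = 0.9984 g cm⁻³ = 998.4 kg m⁻³ gives 1.062×10^15 m³ of water.
Norard: ice volume = 31.0 km² × 197 m = 6.107 km³; 0.39 × 6.107 × (913/998.4) = 2.178 km³ of water.
Norell: ice volume = 3.49×10^4 km² × 409 m = 1.427×10^4 km³; 0.39 × 1.427×10^4 × (913/998.4) = 5091 km³ of water.
Total added water ≈ 1.068×10^15 m³ over 3.67×10^14 m² → Δh = 2.91 m.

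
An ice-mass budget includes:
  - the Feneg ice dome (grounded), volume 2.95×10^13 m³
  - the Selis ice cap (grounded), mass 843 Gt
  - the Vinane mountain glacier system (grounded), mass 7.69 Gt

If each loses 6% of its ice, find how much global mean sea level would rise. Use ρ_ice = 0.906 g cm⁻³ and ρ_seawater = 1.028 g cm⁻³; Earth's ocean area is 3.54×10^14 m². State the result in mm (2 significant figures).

≈ 4.5 mm

Feneg: 0.06 × 2.95×10^13 m³ × (906/1028) = 1.560×10^12 m³ of water.
Selis: 0.06 × 843 Gt = 5.058×10^13 kg; dividing by ρ_w = 1.028 g cm⁻³ = 1028 kg m⁻³ gives 4.920×10^10 m³ of water.
Vinane: 0.06 × 7.69 Gt = 4.614×10^11 kg; dividing by ρ_w = 1028 kg m⁻³ gives 4.488×10^8 m³ of water.
Total added water ≈ 1.610×10^12 m³ over 3.54×10^14 m² → Δh = 4.55×10^-3 m = 4.5 mm.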